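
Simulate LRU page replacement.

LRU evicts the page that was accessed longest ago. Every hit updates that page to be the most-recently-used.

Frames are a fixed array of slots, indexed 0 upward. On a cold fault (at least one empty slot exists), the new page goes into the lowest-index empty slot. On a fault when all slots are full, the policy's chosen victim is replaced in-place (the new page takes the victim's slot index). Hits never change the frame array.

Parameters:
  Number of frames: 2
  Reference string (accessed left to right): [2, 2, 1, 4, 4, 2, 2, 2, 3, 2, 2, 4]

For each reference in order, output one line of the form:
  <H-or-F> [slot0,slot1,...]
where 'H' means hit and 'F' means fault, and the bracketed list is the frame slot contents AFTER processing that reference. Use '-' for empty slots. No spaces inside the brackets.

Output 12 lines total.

F [2,-]
H [2,-]
F [2,1]
F [4,1]
H [4,1]
F [4,2]
H [4,2]
H [4,2]
F [3,2]
H [3,2]
H [3,2]
F [4,2]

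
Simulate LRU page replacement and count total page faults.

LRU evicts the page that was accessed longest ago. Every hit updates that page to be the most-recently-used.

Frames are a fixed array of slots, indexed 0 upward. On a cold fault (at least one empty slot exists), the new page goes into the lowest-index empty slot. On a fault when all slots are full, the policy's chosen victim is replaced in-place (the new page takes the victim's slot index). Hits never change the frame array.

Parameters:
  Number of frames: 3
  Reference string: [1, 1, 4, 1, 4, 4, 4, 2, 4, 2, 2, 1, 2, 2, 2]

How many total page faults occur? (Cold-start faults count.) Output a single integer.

Step 0: ref 1 → FAULT, frames=[1,-,-]
Step 1: ref 1 → HIT, frames=[1,-,-]
Step 2: ref 4 → FAULT, frames=[1,4,-]
Step 3: ref 1 → HIT, frames=[1,4,-]
Step 4: ref 4 → HIT, frames=[1,4,-]
Step 5: ref 4 → HIT, frames=[1,4,-]
Step 6: ref 4 → HIT, frames=[1,4,-]
Step 7: ref 2 → FAULT, frames=[1,4,2]
Step 8: ref 4 → HIT, frames=[1,4,2]
Step 9: ref 2 → HIT, frames=[1,4,2]
Step 10: ref 2 → HIT, frames=[1,4,2]
Step 11: ref 1 → HIT, frames=[1,4,2]
Step 12: ref 2 → HIT, frames=[1,4,2]
Step 13: ref 2 → HIT, frames=[1,4,2]
Step 14: ref 2 → HIT, frames=[1,4,2]
Total faults: 3

Answer: 3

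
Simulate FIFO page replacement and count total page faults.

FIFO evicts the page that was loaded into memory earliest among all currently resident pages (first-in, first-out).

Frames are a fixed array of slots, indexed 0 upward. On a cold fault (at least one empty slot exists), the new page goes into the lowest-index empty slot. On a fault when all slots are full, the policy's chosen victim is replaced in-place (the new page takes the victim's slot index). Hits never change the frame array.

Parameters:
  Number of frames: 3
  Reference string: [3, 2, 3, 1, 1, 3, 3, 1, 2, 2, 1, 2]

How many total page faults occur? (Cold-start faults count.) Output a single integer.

Answer: 3

Derivation:
Step 0: ref 3 → FAULT, frames=[3,-,-]
Step 1: ref 2 → FAULT, frames=[3,2,-]
Step 2: ref 3 → HIT, frames=[3,2,-]
Step 3: ref 1 → FAULT, frames=[3,2,1]
Step 4: ref 1 → HIT, frames=[3,2,1]
Step 5: ref 3 → HIT, frames=[3,2,1]
Step 6: ref 3 → HIT, frames=[3,2,1]
Step 7: ref 1 → HIT, frames=[3,2,1]
Step 8: ref 2 → HIT, frames=[3,2,1]
Step 9: ref 2 → HIT, frames=[3,2,1]
Step 10: ref 1 → HIT, frames=[3,2,1]
Step 11: ref 2 → HIT, frames=[3,2,1]
Total faults: 3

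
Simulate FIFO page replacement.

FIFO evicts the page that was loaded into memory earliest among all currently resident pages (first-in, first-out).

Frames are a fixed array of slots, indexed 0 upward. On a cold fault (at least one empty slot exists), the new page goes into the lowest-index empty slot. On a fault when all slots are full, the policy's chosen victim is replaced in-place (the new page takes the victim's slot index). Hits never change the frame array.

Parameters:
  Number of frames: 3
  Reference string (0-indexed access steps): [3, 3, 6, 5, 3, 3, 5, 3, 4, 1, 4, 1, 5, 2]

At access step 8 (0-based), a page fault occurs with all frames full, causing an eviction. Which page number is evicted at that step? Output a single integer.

Step 0: ref 3 -> FAULT, frames=[3,-,-]
Step 1: ref 3 -> HIT, frames=[3,-,-]
Step 2: ref 6 -> FAULT, frames=[3,6,-]
Step 3: ref 5 -> FAULT, frames=[3,6,5]
Step 4: ref 3 -> HIT, frames=[3,6,5]
Step 5: ref 3 -> HIT, frames=[3,6,5]
Step 6: ref 5 -> HIT, frames=[3,6,5]
Step 7: ref 3 -> HIT, frames=[3,6,5]
Step 8: ref 4 -> FAULT, evict 3, frames=[4,6,5]
At step 8: evicted page 3

Answer: 3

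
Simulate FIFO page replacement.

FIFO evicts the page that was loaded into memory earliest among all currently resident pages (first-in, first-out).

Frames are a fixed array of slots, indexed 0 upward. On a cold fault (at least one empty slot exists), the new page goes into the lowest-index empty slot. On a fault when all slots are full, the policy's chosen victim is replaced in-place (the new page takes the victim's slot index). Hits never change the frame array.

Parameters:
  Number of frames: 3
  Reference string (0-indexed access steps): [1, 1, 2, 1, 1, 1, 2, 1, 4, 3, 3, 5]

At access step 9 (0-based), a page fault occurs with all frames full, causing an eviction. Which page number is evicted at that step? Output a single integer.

Step 0: ref 1 -> FAULT, frames=[1,-,-]
Step 1: ref 1 -> HIT, frames=[1,-,-]
Step 2: ref 2 -> FAULT, frames=[1,2,-]
Step 3: ref 1 -> HIT, frames=[1,2,-]
Step 4: ref 1 -> HIT, frames=[1,2,-]
Step 5: ref 1 -> HIT, frames=[1,2,-]
Step 6: ref 2 -> HIT, frames=[1,2,-]
Step 7: ref 1 -> HIT, frames=[1,2,-]
Step 8: ref 4 -> FAULT, frames=[1,2,4]
Step 9: ref 3 -> FAULT, evict 1, frames=[3,2,4]
At step 9: evicted page 1

Answer: 1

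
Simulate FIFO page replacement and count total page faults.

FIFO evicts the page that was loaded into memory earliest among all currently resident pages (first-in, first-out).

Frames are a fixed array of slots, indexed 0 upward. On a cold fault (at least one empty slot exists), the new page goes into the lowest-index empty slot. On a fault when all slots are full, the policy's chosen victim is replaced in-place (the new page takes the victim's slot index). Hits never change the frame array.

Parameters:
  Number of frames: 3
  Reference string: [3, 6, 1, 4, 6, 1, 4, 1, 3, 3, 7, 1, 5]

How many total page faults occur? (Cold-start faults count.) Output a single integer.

Answer: 8

Derivation:
Step 0: ref 3 → FAULT, frames=[3,-,-]
Step 1: ref 6 → FAULT, frames=[3,6,-]
Step 2: ref 1 → FAULT, frames=[3,6,1]
Step 3: ref 4 → FAULT (evict 3), frames=[4,6,1]
Step 4: ref 6 → HIT, frames=[4,6,1]
Step 5: ref 1 → HIT, frames=[4,6,1]
Step 6: ref 4 → HIT, frames=[4,6,1]
Step 7: ref 1 → HIT, frames=[4,6,1]
Step 8: ref 3 → FAULT (evict 6), frames=[4,3,1]
Step 9: ref 3 → HIT, frames=[4,3,1]
Step 10: ref 7 → FAULT (evict 1), frames=[4,3,7]
Step 11: ref 1 → FAULT (evict 4), frames=[1,3,7]
Step 12: ref 5 → FAULT (evict 3), frames=[1,5,7]
Total faults: 8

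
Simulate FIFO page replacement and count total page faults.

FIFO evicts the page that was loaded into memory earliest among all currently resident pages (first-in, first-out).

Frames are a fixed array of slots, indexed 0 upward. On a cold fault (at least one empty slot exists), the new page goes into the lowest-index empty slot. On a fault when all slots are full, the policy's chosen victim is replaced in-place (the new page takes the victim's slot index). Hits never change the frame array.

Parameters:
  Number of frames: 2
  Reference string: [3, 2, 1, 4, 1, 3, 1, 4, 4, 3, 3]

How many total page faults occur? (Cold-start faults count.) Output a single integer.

Answer: 8

Derivation:
Step 0: ref 3 → FAULT, frames=[3,-]
Step 1: ref 2 → FAULT, frames=[3,2]
Step 2: ref 1 → FAULT (evict 3), frames=[1,2]
Step 3: ref 4 → FAULT (evict 2), frames=[1,4]
Step 4: ref 1 → HIT, frames=[1,4]
Step 5: ref 3 → FAULT (evict 1), frames=[3,4]
Step 6: ref 1 → FAULT (evict 4), frames=[3,1]
Step 7: ref 4 → FAULT (evict 3), frames=[4,1]
Step 8: ref 4 → HIT, frames=[4,1]
Step 9: ref 3 → FAULT (evict 1), frames=[4,3]
Step 10: ref 3 → HIT, frames=[4,3]
Total faults: 8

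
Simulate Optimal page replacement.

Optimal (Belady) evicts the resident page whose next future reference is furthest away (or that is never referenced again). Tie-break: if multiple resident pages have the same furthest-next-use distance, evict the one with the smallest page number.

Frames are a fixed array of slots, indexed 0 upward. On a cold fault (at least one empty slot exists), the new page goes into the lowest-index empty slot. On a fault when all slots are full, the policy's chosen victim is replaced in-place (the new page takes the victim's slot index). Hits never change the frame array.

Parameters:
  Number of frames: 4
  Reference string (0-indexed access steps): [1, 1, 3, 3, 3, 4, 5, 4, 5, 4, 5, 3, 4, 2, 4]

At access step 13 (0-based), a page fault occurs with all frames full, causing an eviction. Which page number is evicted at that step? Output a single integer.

Answer: 1

Derivation:
Step 0: ref 1 -> FAULT, frames=[1,-,-,-]
Step 1: ref 1 -> HIT, frames=[1,-,-,-]
Step 2: ref 3 -> FAULT, frames=[1,3,-,-]
Step 3: ref 3 -> HIT, frames=[1,3,-,-]
Step 4: ref 3 -> HIT, frames=[1,3,-,-]
Step 5: ref 4 -> FAULT, frames=[1,3,4,-]
Step 6: ref 5 -> FAULT, frames=[1,3,4,5]
Step 7: ref 4 -> HIT, frames=[1,3,4,5]
Step 8: ref 5 -> HIT, frames=[1,3,4,5]
Step 9: ref 4 -> HIT, frames=[1,3,4,5]
Step 10: ref 5 -> HIT, frames=[1,3,4,5]
Step 11: ref 3 -> HIT, frames=[1,3,4,5]
Step 12: ref 4 -> HIT, frames=[1,3,4,5]
Step 13: ref 2 -> FAULT, evict 1, frames=[2,3,4,5]
At step 13: evicted page 1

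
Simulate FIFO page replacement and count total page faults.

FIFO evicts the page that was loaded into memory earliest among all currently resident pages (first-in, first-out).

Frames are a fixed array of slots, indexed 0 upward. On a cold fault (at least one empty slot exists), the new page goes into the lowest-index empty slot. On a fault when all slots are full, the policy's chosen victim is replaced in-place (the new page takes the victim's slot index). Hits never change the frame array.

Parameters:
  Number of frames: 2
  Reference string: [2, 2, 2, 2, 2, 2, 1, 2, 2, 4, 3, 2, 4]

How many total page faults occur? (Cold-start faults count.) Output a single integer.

Step 0: ref 2 → FAULT, frames=[2,-]
Step 1: ref 2 → HIT, frames=[2,-]
Step 2: ref 2 → HIT, frames=[2,-]
Step 3: ref 2 → HIT, frames=[2,-]
Step 4: ref 2 → HIT, frames=[2,-]
Step 5: ref 2 → HIT, frames=[2,-]
Step 6: ref 1 → FAULT, frames=[2,1]
Step 7: ref 2 → HIT, frames=[2,1]
Step 8: ref 2 → HIT, frames=[2,1]
Step 9: ref 4 → FAULT (evict 2), frames=[4,1]
Step 10: ref 3 → FAULT (evict 1), frames=[4,3]
Step 11: ref 2 → FAULT (evict 4), frames=[2,3]
Step 12: ref 4 → FAULT (evict 3), frames=[2,4]
Total faults: 6

Answer: 6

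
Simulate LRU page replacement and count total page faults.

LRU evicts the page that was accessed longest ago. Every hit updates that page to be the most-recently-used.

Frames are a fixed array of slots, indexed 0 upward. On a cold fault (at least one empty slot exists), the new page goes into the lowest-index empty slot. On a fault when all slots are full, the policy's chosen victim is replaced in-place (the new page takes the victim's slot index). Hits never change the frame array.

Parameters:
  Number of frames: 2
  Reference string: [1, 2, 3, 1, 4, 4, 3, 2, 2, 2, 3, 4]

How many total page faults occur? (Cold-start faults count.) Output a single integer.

Answer: 8

Derivation:
Step 0: ref 1 → FAULT, frames=[1,-]
Step 1: ref 2 → FAULT, frames=[1,2]
Step 2: ref 3 → FAULT (evict 1), frames=[3,2]
Step 3: ref 1 → FAULT (evict 2), frames=[3,1]
Step 4: ref 4 → FAULT (evict 3), frames=[4,1]
Step 5: ref 4 → HIT, frames=[4,1]
Step 6: ref 3 → FAULT (evict 1), frames=[4,3]
Step 7: ref 2 → FAULT (evict 4), frames=[2,3]
Step 8: ref 2 → HIT, frames=[2,3]
Step 9: ref 2 → HIT, frames=[2,3]
Step 10: ref 3 → HIT, frames=[2,3]
Step 11: ref 4 → FAULT (evict 2), frames=[4,3]
Total faults: 8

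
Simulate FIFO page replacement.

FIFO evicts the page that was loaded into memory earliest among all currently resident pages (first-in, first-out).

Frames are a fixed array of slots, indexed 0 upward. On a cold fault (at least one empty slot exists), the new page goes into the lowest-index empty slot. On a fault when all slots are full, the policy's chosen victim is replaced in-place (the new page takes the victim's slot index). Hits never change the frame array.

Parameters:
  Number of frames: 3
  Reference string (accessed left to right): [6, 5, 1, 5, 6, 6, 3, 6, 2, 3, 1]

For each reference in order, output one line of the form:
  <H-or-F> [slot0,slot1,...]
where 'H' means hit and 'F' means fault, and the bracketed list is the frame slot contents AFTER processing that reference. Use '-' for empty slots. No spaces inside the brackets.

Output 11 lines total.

F [6,-,-]
F [6,5,-]
F [6,5,1]
H [6,5,1]
H [6,5,1]
H [6,5,1]
F [3,5,1]
F [3,6,1]
F [3,6,2]
H [3,6,2]
F [1,6,2]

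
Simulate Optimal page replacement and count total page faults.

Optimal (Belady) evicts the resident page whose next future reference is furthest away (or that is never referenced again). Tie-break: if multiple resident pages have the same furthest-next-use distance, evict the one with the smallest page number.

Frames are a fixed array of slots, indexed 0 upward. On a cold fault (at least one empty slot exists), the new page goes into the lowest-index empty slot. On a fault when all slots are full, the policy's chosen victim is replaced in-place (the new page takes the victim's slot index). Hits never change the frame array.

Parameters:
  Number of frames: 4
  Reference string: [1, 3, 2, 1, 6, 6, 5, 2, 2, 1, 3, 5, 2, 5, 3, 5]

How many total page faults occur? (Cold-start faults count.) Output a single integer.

Step 0: ref 1 → FAULT, frames=[1,-,-,-]
Step 1: ref 3 → FAULT, frames=[1,3,-,-]
Step 2: ref 2 → FAULT, frames=[1,3,2,-]
Step 3: ref 1 → HIT, frames=[1,3,2,-]
Step 4: ref 6 → FAULT, frames=[1,3,2,6]
Step 5: ref 6 → HIT, frames=[1,3,2,6]
Step 6: ref 5 → FAULT (evict 6), frames=[1,3,2,5]
Step 7: ref 2 → HIT, frames=[1,3,2,5]
Step 8: ref 2 → HIT, frames=[1,3,2,5]
Step 9: ref 1 → HIT, frames=[1,3,2,5]
Step 10: ref 3 → HIT, frames=[1,3,2,5]
Step 11: ref 5 → HIT, frames=[1,3,2,5]
Step 12: ref 2 → HIT, frames=[1,3,2,5]
Step 13: ref 5 → HIT, frames=[1,3,2,5]
Step 14: ref 3 → HIT, frames=[1,3,2,5]
Step 15: ref 5 → HIT, frames=[1,3,2,5]
Total faults: 5

Answer: 5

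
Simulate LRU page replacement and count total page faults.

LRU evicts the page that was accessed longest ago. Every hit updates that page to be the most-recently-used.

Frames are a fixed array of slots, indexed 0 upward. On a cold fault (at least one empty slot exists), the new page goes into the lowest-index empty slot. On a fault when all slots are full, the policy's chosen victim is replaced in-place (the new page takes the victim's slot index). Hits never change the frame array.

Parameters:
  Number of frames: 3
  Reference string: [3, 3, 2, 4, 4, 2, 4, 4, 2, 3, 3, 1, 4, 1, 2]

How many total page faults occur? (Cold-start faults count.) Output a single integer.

Step 0: ref 3 → FAULT, frames=[3,-,-]
Step 1: ref 3 → HIT, frames=[3,-,-]
Step 2: ref 2 → FAULT, frames=[3,2,-]
Step 3: ref 4 → FAULT, frames=[3,2,4]
Step 4: ref 4 → HIT, frames=[3,2,4]
Step 5: ref 2 → HIT, frames=[3,2,4]
Step 6: ref 4 → HIT, frames=[3,2,4]
Step 7: ref 4 → HIT, frames=[3,2,4]
Step 8: ref 2 → HIT, frames=[3,2,4]
Step 9: ref 3 → HIT, frames=[3,2,4]
Step 10: ref 3 → HIT, frames=[3,2,4]
Step 11: ref 1 → FAULT (evict 4), frames=[3,2,1]
Step 12: ref 4 → FAULT (evict 2), frames=[3,4,1]
Step 13: ref 1 → HIT, frames=[3,4,1]
Step 14: ref 2 → FAULT (evict 3), frames=[2,4,1]
Total faults: 6

Answer: 6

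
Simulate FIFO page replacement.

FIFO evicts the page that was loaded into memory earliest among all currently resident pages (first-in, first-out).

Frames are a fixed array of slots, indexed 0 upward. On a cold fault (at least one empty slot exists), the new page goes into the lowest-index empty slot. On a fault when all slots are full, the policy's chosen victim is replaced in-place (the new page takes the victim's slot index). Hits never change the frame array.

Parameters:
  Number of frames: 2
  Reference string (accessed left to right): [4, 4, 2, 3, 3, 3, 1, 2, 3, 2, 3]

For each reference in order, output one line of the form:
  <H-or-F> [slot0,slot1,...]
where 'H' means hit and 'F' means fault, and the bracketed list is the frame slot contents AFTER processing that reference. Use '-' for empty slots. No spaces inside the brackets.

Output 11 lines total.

F [4,-]
H [4,-]
F [4,2]
F [3,2]
H [3,2]
H [3,2]
F [3,1]
F [2,1]
F [2,3]
H [2,3]
H [2,3]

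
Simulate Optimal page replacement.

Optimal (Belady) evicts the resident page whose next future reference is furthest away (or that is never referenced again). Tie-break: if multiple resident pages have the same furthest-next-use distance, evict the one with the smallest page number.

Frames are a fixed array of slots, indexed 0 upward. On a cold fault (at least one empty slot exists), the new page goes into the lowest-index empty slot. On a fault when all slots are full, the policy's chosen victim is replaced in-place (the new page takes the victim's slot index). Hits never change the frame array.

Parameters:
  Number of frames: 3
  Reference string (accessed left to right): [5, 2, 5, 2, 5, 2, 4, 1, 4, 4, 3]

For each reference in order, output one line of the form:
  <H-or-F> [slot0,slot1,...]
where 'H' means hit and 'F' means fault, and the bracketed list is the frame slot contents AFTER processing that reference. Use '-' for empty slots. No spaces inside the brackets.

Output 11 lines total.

F [5,-,-]
F [5,2,-]
H [5,2,-]
H [5,2,-]
H [5,2,-]
H [5,2,-]
F [5,2,4]
F [5,1,4]
H [5,1,4]
H [5,1,4]
F [5,3,4]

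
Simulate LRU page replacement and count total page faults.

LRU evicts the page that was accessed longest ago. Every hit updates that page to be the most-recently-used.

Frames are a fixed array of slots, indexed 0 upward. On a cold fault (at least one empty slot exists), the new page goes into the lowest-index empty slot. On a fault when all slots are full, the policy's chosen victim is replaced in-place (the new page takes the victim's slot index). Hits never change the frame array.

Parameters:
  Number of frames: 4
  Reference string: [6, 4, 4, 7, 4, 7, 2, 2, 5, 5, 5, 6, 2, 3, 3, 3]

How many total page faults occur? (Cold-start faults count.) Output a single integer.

Step 0: ref 6 → FAULT, frames=[6,-,-,-]
Step 1: ref 4 → FAULT, frames=[6,4,-,-]
Step 2: ref 4 → HIT, frames=[6,4,-,-]
Step 3: ref 7 → FAULT, frames=[6,4,7,-]
Step 4: ref 4 → HIT, frames=[6,4,7,-]
Step 5: ref 7 → HIT, frames=[6,4,7,-]
Step 6: ref 2 → FAULT, frames=[6,4,7,2]
Step 7: ref 2 → HIT, frames=[6,4,7,2]
Step 8: ref 5 → FAULT (evict 6), frames=[5,4,7,2]
Step 9: ref 5 → HIT, frames=[5,4,7,2]
Step 10: ref 5 → HIT, frames=[5,4,7,2]
Step 11: ref 6 → FAULT (evict 4), frames=[5,6,7,2]
Step 12: ref 2 → HIT, frames=[5,6,7,2]
Step 13: ref 3 → FAULT (evict 7), frames=[5,6,3,2]
Step 14: ref 3 → HIT, frames=[5,6,3,2]
Step 15: ref 3 → HIT, frames=[5,6,3,2]
Total faults: 7

Answer: 7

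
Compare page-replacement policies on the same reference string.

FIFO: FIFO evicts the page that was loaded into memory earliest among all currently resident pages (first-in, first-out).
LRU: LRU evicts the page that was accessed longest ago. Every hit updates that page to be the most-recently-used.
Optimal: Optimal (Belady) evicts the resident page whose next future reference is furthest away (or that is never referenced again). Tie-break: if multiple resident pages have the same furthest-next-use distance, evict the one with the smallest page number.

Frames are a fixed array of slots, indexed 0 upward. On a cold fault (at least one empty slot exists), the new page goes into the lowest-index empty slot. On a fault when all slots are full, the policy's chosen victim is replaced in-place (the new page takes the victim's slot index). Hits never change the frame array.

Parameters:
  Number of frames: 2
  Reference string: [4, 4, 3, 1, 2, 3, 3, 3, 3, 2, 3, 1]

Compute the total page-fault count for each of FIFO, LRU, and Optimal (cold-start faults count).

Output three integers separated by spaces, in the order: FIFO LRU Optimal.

--- FIFO ---
  step 0: ref 4 -> FAULT, frames=[4,-] (faults so far: 1)
  step 1: ref 4 -> HIT, frames=[4,-] (faults so far: 1)
  step 2: ref 3 -> FAULT, frames=[4,3] (faults so far: 2)
  step 3: ref 1 -> FAULT, evict 4, frames=[1,3] (faults so far: 3)
  step 4: ref 2 -> FAULT, evict 3, frames=[1,2] (faults so far: 4)
  step 5: ref 3 -> FAULT, evict 1, frames=[3,2] (faults so far: 5)
  step 6: ref 3 -> HIT, frames=[3,2] (faults so far: 5)
  step 7: ref 3 -> HIT, frames=[3,2] (faults so far: 5)
  step 8: ref 3 -> HIT, frames=[3,2] (faults so far: 5)
  step 9: ref 2 -> HIT, frames=[3,2] (faults so far: 5)
  step 10: ref 3 -> HIT, frames=[3,2] (faults so far: 5)
  step 11: ref 1 -> FAULT, evict 2, frames=[3,1] (faults so far: 6)
  FIFO total faults: 6
--- LRU ---
  step 0: ref 4 -> FAULT, frames=[4,-] (faults so far: 1)
  step 1: ref 4 -> HIT, frames=[4,-] (faults so far: 1)
  step 2: ref 3 -> FAULT, frames=[4,3] (faults so far: 2)
  step 3: ref 1 -> FAULT, evict 4, frames=[1,3] (faults so far: 3)
  step 4: ref 2 -> FAULT, evict 3, frames=[1,2] (faults so far: 4)
  step 5: ref 3 -> FAULT, evict 1, frames=[3,2] (faults so far: 5)
  step 6: ref 3 -> HIT, frames=[3,2] (faults so far: 5)
  step 7: ref 3 -> HIT, frames=[3,2] (faults so far: 5)
  step 8: ref 3 -> HIT, frames=[3,2] (faults so far: 5)
  step 9: ref 2 -> HIT, frames=[3,2] (faults so far: 5)
  step 10: ref 3 -> HIT, frames=[3,2] (faults so far: 5)
  step 11: ref 1 -> FAULT, evict 2, frames=[3,1] (faults so far: 6)
  LRU total faults: 6
--- Optimal ---
  step 0: ref 4 -> FAULT, frames=[4,-] (faults so far: 1)
  step 1: ref 4 -> HIT, frames=[4,-] (faults so far: 1)
  step 2: ref 3 -> FAULT, frames=[4,3] (faults so far: 2)
  step 3: ref 1 -> FAULT, evict 4, frames=[1,3] (faults so far: 3)
  step 4: ref 2 -> FAULT, evict 1, frames=[2,3] (faults so far: 4)
  step 5: ref 3 -> HIT, frames=[2,3] (faults so far: 4)
  step 6: ref 3 -> HIT, frames=[2,3] (faults so far: 4)
  step 7: ref 3 -> HIT, frames=[2,3] (faults so far: 4)
  step 8: ref 3 -> HIT, frames=[2,3] (faults so far: 4)
  step 9: ref 2 -> HIT, frames=[2,3] (faults so far: 4)
  step 10: ref 3 -> HIT, frames=[2,3] (faults so far: 4)
  step 11: ref 1 -> FAULT, evict 2, frames=[1,3] (faults so far: 5)
  Optimal total faults: 5

Answer: 6 6 5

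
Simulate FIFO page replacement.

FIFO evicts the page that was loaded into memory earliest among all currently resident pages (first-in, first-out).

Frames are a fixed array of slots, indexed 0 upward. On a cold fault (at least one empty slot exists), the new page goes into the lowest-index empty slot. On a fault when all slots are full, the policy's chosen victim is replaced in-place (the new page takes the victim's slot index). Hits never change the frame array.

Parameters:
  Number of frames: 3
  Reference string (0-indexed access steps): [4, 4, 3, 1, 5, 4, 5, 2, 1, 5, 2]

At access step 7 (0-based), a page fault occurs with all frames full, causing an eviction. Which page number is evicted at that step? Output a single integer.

Answer: 1

Derivation:
Step 0: ref 4 -> FAULT, frames=[4,-,-]
Step 1: ref 4 -> HIT, frames=[4,-,-]
Step 2: ref 3 -> FAULT, frames=[4,3,-]
Step 3: ref 1 -> FAULT, frames=[4,3,1]
Step 4: ref 5 -> FAULT, evict 4, frames=[5,3,1]
Step 5: ref 4 -> FAULT, evict 3, frames=[5,4,1]
Step 6: ref 5 -> HIT, frames=[5,4,1]
Step 7: ref 2 -> FAULT, evict 1, frames=[5,4,2]
At step 7: evicted page 1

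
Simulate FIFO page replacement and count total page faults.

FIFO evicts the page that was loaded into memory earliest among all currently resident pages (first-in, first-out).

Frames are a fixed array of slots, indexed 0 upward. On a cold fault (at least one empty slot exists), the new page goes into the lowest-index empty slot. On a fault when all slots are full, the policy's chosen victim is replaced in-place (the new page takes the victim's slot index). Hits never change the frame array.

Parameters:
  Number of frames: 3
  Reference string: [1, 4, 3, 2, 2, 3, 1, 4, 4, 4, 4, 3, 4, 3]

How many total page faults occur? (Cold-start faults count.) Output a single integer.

Step 0: ref 1 → FAULT, frames=[1,-,-]
Step 1: ref 4 → FAULT, frames=[1,4,-]
Step 2: ref 3 → FAULT, frames=[1,4,3]
Step 3: ref 2 → FAULT (evict 1), frames=[2,4,3]
Step 4: ref 2 → HIT, frames=[2,4,3]
Step 5: ref 3 → HIT, frames=[2,4,3]
Step 6: ref 1 → FAULT (evict 4), frames=[2,1,3]
Step 7: ref 4 → FAULT (evict 3), frames=[2,1,4]
Step 8: ref 4 → HIT, frames=[2,1,4]
Step 9: ref 4 → HIT, frames=[2,1,4]
Step 10: ref 4 → HIT, frames=[2,1,4]
Step 11: ref 3 → FAULT (evict 2), frames=[3,1,4]
Step 12: ref 4 → HIT, frames=[3,1,4]
Step 13: ref 3 → HIT, frames=[3,1,4]
Total faults: 7

Answer: 7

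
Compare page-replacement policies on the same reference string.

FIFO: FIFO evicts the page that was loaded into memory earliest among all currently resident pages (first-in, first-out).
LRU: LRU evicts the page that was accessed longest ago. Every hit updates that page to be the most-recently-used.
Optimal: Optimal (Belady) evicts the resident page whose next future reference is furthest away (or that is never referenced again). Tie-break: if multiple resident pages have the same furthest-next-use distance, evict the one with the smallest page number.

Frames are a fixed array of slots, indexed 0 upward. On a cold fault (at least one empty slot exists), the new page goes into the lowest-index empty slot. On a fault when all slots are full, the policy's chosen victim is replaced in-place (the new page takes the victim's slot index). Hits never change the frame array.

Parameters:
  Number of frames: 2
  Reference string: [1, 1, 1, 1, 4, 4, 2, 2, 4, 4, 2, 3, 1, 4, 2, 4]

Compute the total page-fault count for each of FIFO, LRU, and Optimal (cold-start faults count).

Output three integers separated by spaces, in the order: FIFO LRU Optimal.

Answer: 7 7 6

Derivation:
--- FIFO ---
  step 0: ref 1 -> FAULT, frames=[1,-] (faults so far: 1)
  step 1: ref 1 -> HIT, frames=[1,-] (faults so far: 1)
  step 2: ref 1 -> HIT, frames=[1,-] (faults so far: 1)
  step 3: ref 1 -> HIT, frames=[1,-] (faults so far: 1)
  step 4: ref 4 -> FAULT, frames=[1,4] (faults so far: 2)
  step 5: ref 4 -> HIT, frames=[1,4] (faults so far: 2)
  step 6: ref 2 -> FAULT, evict 1, frames=[2,4] (faults so far: 3)
  step 7: ref 2 -> HIT, frames=[2,4] (faults so far: 3)
  step 8: ref 4 -> HIT, frames=[2,4] (faults so far: 3)
  step 9: ref 4 -> HIT, frames=[2,4] (faults so far: 3)
  step 10: ref 2 -> HIT, frames=[2,4] (faults so far: 3)
  step 11: ref 3 -> FAULT, evict 4, frames=[2,3] (faults so far: 4)
  step 12: ref 1 -> FAULT, evict 2, frames=[1,3] (faults so far: 5)
  step 13: ref 4 -> FAULT, evict 3, frames=[1,4] (faults so far: 6)
  step 14: ref 2 -> FAULT, evict 1, frames=[2,4] (faults so far: 7)
  step 15: ref 4 -> HIT, frames=[2,4] (faults so far: 7)
  FIFO total faults: 7
--- LRU ---
  step 0: ref 1 -> FAULT, frames=[1,-] (faults so far: 1)
  step 1: ref 1 -> HIT, frames=[1,-] (faults so far: 1)
  step 2: ref 1 -> HIT, frames=[1,-] (faults so far: 1)
  step 3: ref 1 -> HIT, frames=[1,-] (faults so far: 1)
  step 4: ref 4 -> FAULT, frames=[1,4] (faults so far: 2)
  step 5: ref 4 -> HIT, frames=[1,4] (faults so far: 2)
  step 6: ref 2 -> FAULT, evict 1, frames=[2,4] (faults so far: 3)
  step 7: ref 2 -> HIT, frames=[2,4] (faults so far: 3)
  step 8: ref 4 -> HIT, frames=[2,4] (faults so far: 3)
  step 9: ref 4 -> HIT, frames=[2,4] (faults so far: 3)
  step 10: ref 2 -> HIT, frames=[2,4] (faults so far: 3)
  step 11: ref 3 -> FAULT, evict 4, frames=[2,3] (faults so far: 4)
  step 12: ref 1 -> FAULT, evict 2, frames=[1,3] (faults so far: 5)
  step 13: ref 4 -> FAULT, evict 3, frames=[1,4] (faults so far: 6)
  step 14: ref 2 -> FAULT, evict 1, frames=[2,4] (faults so far: 7)
  step 15: ref 4 -> HIT, frames=[2,4] (faults so far: 7)
  LRU total faults: 7
--- Optimal ---
  step 0: ref 1 -> FAULT, frames=[1,-] (faults so far: 1)
  step 1: ref 1 -> HIT, frames=[1,-] (faults so far: 1)
  step 2: ref 1 -> HIT, frames=[1,-] (faults so far: 1)
  step 3: ref 1 -> HIT, frames=[1,-] (faults so far: 1)
  step 4: ref 4 -> FAULT, frames=[1,4] (faults so far: 2)
  step 5: ref 4 -> HIT, frames=[1,4] (faults so far: 2)
  step 6: ref 2 -> FAULT, evict 1, frames=[2,4] (faults so far: 3)
  step 7: ref 2 -> HIT, frames=[2,4] (faults so far: 3)
  step 8: ref 4 -> HIT, frames=[2,4] (faults so far: 3)
  step 9: ref 4 -> HIT, frames=[2,4] (faults so far: 3)
  step 10: ref 2 -> HIT, frames=[2,4] (faults so far: 3)
  step 11: ref 3 -> FAULT, evict 2, frames=[3,4] (faults so far: 4)
  step 12: ref 1 -> FAULT, evict 3, frames=[1,4] (faults so far: 5)
  step 13: ref 4 -> HIT, frames=[1,4] (faults so far: 5)
  step 14: ref 2 -> FAULT, evict 1, frames=[2,4] (faults so far: 6)
  step 15: ref 4 -> HIT, frames=[2,4] (faults so far: 6)
  Optimal total faults: 6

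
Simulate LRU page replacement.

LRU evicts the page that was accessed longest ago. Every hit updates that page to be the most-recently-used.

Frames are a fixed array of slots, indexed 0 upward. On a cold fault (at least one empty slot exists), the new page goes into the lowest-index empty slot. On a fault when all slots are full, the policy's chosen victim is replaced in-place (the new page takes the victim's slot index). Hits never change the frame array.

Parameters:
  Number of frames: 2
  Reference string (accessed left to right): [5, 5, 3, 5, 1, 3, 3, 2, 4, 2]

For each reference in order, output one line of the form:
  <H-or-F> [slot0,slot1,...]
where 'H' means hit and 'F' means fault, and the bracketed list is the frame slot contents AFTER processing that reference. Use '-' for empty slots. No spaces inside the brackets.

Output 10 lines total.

F [5,-]
H [5,-]
F [5,3]
H [5,3]
F [5,1]
F [3,1]
H [3,1]
F [3,2]
F [4,2]
H [4,2]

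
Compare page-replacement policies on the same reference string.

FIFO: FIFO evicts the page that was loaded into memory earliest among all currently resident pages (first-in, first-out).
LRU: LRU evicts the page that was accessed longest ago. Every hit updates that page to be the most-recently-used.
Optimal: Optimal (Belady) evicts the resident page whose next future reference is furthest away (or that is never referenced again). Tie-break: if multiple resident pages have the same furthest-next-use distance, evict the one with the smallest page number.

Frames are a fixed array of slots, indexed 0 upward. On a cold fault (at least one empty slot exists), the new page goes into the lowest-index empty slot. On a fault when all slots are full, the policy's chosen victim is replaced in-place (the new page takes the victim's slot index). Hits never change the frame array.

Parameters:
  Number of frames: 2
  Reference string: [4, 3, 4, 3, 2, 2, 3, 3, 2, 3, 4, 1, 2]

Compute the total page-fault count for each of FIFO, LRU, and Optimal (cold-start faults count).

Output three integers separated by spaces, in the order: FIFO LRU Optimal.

Answer: 6 6 5

Derivation:
--- FIFO ---
  step 0: ref 4 -> FAULT, frames=[4,-] (faults so far: 1)
  step 1: ref 3 -> FAULT, frames=[4,3] (faults so far: 2)
  step 2: ref 4 -> HIT, frames=[4,3] (faults so far: 2)
  step 3: ref 3 -> HIT, frames=[4,3] (faults so far: 2)
  step 4: ref 2 -> FAULT, evict 4, frames=[2,3] (faults so far: 3)
  step 5: ref 2 -> HIT, frames=[2,3] (faults so far: 3)
  step 6: ref 3 -> HIT, frames=[2,3] (faults so far: 3)
  step 7: ref 3 -> HIT, frames=[2,3] (faults so far: 3)
  step 8: ref 2 -> HIT, frames=[2,3] (faults so far: 3)
  step 9: ref 3 -> HIT, frames=[2,3] (faults so far: 3)
  step 10: ref 4 -> FAULT, evict 3, frames=[2,4] (faults so far: 4)
  step 11: ref 1 -> FAULT, evict 2, frames=[1,4] (faults so far: 5)
  step 12: ref 2 -> FAULT, evict 4, frames=[1,2] (faults so far: 6)
  FIFO total faults: 6
--- LRU ---
  step 0: ref 4 -> FAULT, frames=[4,-] (faults so far: 1)
  step 1: ref 3 -> FAULT, frames=[4,3] (faults so far: 2)
  step 2: ref 4 -> HIT, frames=[4,3] (faults so far: 2)
  step 3: ref 3 -> HIT, frames=[4,3] (faults so far: 2)
  step 4: ref 2 -> FAULT, evict 4, frames=[2,3] (faults so far: 3)
  step 5: ref 2 -> HIT, frames=[2,3] (faults so far: 3)
  step 6: ref 3 -> HIT, frames=[2,3] (faults so far: 3)
  step 7: ref 3 -> HIT, frames=[2,3] (faults so far: 3)
  step 8: ref 2 -> HIT, frames=[2,3] (faults so far: 3)
  step 9: ref 3 -> HIT, frames=[2,3] (faults so far: 3)
  step 10: ref 4 -> FAULT, evict 2, frames=[4,3] (faults so far: 4)
  step 11: ref 1 -> FAULT, evict 3, frames=[4,1] (faults so far: 5)
  step 12: ref 2 -> FAULT, evict 4, frames=[2,1] (faults so far: 6)
  LRU total faults: 6
--- Optimal ---
  step 0: ref 4 -> FAULT, frames=[4,-] (faults so far: 1)
  step 1: ref 3 -> FAULT, frames=[4,3] (faults so far: 2)
  step 2: ref 4 -> HIT, frames=[4,3] (faults so far: 2)
  step 3: ref 3 -> HIT, frames=[4,3] (faults so far: 2)
  step 4: ref 2 -> FAULT, evict 4, frames=[2,3] (faults so far: 3)
  step 5: ref 2 -> HIT, frames=[2,3] (faults so far: 3)
  step 6: ref 3 -> HIT, frames=[2,3] (faults so far: 3)
  step 7: ref 3 -> HIT, frames=[2,3] (faults so far: 3)
  step 8: ref 2 -> HIT, frames=[2,3] (faults so far: 3)
  step 9: ref 3 -> HIT, frames=[2,3] (faults so far: 3)
  step 10: ref 4 -> FAULT, evict 3, frames=[2,4] (faults so far: 4)
  step 11: ref 1 -> FAULT, evict 4, frames=[2,1] (faults so far: 5)
  step 12: ref 2 -> HIT, frames=[2,1] (faults so far: 5)
  Optimal total faults: 5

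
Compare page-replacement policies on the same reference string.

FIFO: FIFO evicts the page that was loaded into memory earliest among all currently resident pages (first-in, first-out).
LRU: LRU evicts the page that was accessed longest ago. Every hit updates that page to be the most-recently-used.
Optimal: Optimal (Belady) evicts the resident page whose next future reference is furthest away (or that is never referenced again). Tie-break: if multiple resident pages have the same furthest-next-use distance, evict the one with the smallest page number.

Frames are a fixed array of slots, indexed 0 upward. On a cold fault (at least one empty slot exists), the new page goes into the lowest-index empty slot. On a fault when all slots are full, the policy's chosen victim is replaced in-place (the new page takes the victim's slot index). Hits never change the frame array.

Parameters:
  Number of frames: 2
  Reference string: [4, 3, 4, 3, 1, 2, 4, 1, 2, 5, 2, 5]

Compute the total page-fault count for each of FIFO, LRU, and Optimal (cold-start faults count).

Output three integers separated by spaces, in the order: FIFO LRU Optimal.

Answer: 8 8 6

Derivation:
--- FIFO ---
  step 0: ref 4 -> FAULT, frames=[4,-] (faults so far: 1)
  step 1: ref 3 -> FAULT, frames=[4,3] (faults so far: 2)
  step 2: ref 4 -> HIT, frames=[4,3] (faults so far: 2)
  step 3: ref 3 -> HIT, frames=[4,3] (faults so far: 2)
  step 4: ref 1 -> FAULT, evict 4, frames=[1,3] (faults so far: 3)
  step 5: ref 2 -> FAULT, evict 3, frames=[1,2] (faults so far: 4)
  step 6: ref 4 -> FAULT, evict 1, frames=[4,2] (faults so far: 5)
  step 7: ref 1 -> FAULT, evict 2, frames=[4,1] (faults so far: 6)
  step 8: ref 2 -> FAULT, evict 4, frames=[2,1] (faults so far: 7)
  step 9: ref 5 -> FAULT, evict 1, frames=[2,5] (faults so far: 8)
  step 10: ref 2 -> HIT, frames=[2,5] (faults so far: 8)
  step 11: ref 5 -> HIT, frames=[2,5] (faults so far: 8)
  FIFO total faults: 8
--- LRU ---
  step 0: ref 4 -> FAULT, frames=[4,-] (faults so far: 1)
  step 1: ref 3 -> FAULT, frames=[4,3] (faults so far: 2)
  step 2: ref 4 -> HIT, frames=[4,3] (faults so far: 2)
  step 3: ref 3 -> HIT, frames=[4,3] (faults so far: 2)
  step 4: ref 1 -> FAULT, evict 4, frames=[1,3] (faults so far: 3)
  step 5: ref 2 -> FAULT, evict 3, frames=[1,2] (faults so far: 4)
  step 6: ref 4 -> FAULT, evict 1, frames=[4,2] (faults so far: 5)
  step 7: ref 1 -> FAULT, evict 2, frames=[4,1] (faults so far: 6)
  step 8: ref 2 -> FAULT, evict 4, frames=[2,1] (faults so far: 7)
  step 9: ref 5 -> FAULT, evict 1, frames=[2,5] (faults so far: 8)
  step 10: ref 2 -> HIT, frames=[2,5] (faults so far: 8)
  step 11: ref 5 -> HIT, frames=[2,5] (faults so far: 8)
  LRU total faults: 8
--- Optimal ---
  step 0: ref 4 -> FAULT, frames=[4,-] (faults so far: 1)
  step 1: ref 3 -> FAULT, frames=[4,3] (faults so far: 2)
  step 2: ref 4 -> HIT, frames=[4,3] (faults so far: 2)
  step 3: ref 3 -> HIT, frames=[4,3] (faults so far: 2)
  step 4: ref 1 -> FAULT, evict 3, frames=[4,1] (faults so far: 3)
  step 5: ref 2 -> FAULT, evict 1, frames=[4,2] (faults so far: 4)
  step 6: ref 4 -> HIT, frames=[4,2] (faults so far: 4)
  step 7: ref 1 -> FAULT, evict 4, frames=[1,2] (faults so far: 5)
  step 8: ref 2 -> HIT, frames=[1,2] (faults so far: 5)
  step 9: ref 5 -> FAULT, evict 1, frames=[5,2] (faults so far: 6)
  step 10: ref 2 -> HIT, frames=[5,2] (faults so far: 6)
  step 11: ref 5 -> HIT, frames=[5,2] (faults so far: 6)
  Optimal total faults: 6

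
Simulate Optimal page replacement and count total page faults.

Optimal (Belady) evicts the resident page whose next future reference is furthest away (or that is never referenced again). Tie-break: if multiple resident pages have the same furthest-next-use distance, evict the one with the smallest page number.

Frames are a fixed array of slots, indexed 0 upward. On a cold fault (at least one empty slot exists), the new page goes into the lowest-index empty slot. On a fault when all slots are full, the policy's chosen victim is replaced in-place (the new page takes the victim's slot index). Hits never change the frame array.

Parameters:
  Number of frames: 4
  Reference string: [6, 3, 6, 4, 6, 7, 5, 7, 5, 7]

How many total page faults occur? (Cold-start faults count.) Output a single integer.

Step 0: ref 6 → FAULT, frames=[6,-,-,-]
Step 1: ref 3 → FAULT, frames=[6,3,-,-]
Step 2: ref 6 → HIT, frames=[6,3,-,-]
Step 3: ref 4 → FAULT, frames=[6,3,4,-]
Step 4: ref 6 → HIT, frames=[6,3,4,-]
Step 5: ref 7 → FAULT, frames=[6,3,4,7]
Step 6: ref 5 → FAULT (evict 3), frames=[6,5,4,7]
Step 7: ref 7 → HIT, frames=[6,5,4,7]
Step 8: ref 5 → HIT, frames=[6,5,4,7]
Step 9: ref 7 → HIT, frames=[6,5,4,7]
Total faults: 5

Answer: 5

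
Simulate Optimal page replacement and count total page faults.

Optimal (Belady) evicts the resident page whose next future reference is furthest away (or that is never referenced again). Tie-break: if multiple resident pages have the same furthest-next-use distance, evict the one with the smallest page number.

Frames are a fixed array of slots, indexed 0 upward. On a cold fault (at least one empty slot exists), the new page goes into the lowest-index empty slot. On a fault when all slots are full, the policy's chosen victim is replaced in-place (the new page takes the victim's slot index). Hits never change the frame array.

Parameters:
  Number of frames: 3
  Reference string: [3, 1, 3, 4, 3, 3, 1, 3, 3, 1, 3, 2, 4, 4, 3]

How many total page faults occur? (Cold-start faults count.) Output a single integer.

Step 0: ref 3 → FAULT, frames=[3,-,-]
Step 1: ref 1 → FAULT, frames=[3,1,-]
Step 2: ref 3 → HIT, frames=[3,1,-]
Step 3: ref 4 → FAULT, frames=[3,1,4]
Step 4: ref 3 → HIT, frames=[3,1,4]
Step 5: ref 3 → HIT, frames=[3,1,4]
Step 6: ref 1 → HIT, frames=[3,1,4]
Step 7: ref 3 → HIT, frames=[3,1,4]
Step 8: ref 3 → HIT, frames=[3,1,4]
Step 9: ref 1 → HIT, frames=[3,1,4]
Step 10: ref 3 → HIT, frames=[3,1,4]
Step 11: ref 2 → FAULT (evict 1), frames=[3,2,4]
Step 12: ref 4 → HIT, frames=[3,2,4]
Step 13: ref 4 → HIT, frames=[3,2,4]
Step 14: ref 3 → HIT, frames=[3,2,4]
Total faults: 4

Answer: 4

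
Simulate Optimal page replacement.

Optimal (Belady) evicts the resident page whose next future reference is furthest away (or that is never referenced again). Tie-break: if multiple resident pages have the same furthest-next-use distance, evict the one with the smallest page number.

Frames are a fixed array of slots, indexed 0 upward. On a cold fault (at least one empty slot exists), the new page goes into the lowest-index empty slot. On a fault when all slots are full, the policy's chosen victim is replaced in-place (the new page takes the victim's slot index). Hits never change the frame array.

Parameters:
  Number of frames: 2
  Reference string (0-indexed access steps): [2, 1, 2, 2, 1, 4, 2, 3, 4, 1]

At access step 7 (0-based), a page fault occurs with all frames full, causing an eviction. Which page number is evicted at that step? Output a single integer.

Answer: 2

Derivation:
Step 0: ref 2 -> FAULT, frames=[2,-]
Step 1: ref 1 -> FAULT, frames=[2,1]
Step 2: ref 2 -> HIT, frames=[2,1]
Step 3: ref 2 -> HIT, frames=[2,1]
Step 4: ref 1 -> HIT, frames=[2,1]
Step 5: ref 4 -> FAULT, evict 1, frames=[2,4]
Step 6: ref 2 -> HIT, frames=[2,4]
Step 7: ref 3 -> FAULT, evict 2, frames=[3,4]
At step 7: evicted page 2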